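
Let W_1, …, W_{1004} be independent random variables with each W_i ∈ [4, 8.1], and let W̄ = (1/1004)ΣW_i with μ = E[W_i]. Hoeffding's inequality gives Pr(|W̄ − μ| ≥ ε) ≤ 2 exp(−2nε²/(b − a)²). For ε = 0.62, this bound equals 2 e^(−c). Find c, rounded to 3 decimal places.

c = 2nε²/(b − a)² = 2·1004·0.62² / 4.1² = 45.9176.

45.918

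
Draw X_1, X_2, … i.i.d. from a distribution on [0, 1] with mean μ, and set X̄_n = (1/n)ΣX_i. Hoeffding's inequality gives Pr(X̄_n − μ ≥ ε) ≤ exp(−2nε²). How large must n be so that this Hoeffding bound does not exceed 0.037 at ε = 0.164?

Require exp(−2nε²) ≤ 0.037, i.e. 2nε² ≥ ln(1/0.037) = 3.296837.
So n ≥ 3.296837 / (2·0.164²) = 61.289.
The smallest integer n is 62.

62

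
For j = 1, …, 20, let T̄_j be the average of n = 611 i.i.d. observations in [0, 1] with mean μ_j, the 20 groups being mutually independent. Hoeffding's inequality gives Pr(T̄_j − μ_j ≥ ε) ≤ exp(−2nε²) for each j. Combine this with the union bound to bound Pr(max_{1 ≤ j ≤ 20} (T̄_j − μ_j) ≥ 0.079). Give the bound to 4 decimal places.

0.0097

Per-experiment Hoeffding bound: exp(−2·611·0.079²) = exp(−7.62650) = 0.00048736.
Union bound over 20 events: 20·0.00048736 = 0.00975.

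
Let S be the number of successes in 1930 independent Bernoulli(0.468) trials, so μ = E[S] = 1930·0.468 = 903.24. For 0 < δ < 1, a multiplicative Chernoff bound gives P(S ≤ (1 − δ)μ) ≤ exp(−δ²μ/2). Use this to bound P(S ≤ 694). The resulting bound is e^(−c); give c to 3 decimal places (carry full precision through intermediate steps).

24.236

Write 694 = (1 − δ)μ, so δ = 1 − 694/903.24 = 0.2316549…
Then the exponent is δ²μ/2 = (μ − 694)²/(2μ) = 24.235739.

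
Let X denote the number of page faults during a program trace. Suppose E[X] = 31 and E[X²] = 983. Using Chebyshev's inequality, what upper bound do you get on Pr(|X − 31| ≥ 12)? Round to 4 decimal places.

Var(X) = E[X²] − (E[X])² = 983 − 961 = 22.
Chebyshev's inequality: Pr(|X − μ| ≥ t) ≤ Var(X)/t² = 22/144 = 0.1528.

0.1528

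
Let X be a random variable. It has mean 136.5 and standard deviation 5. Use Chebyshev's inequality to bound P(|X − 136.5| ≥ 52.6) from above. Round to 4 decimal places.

Chebyshev: P(|X − μ| ≥ t) ≤ Var(X)/t².
Var(X) = σ² = 5² = 25.
Bound = 25 / 2766.76 = 0.0090.

0.0090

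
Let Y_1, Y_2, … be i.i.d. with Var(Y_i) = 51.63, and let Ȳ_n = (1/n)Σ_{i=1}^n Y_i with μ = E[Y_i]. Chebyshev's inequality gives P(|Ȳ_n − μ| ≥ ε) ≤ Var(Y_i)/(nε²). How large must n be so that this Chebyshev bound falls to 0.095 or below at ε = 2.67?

77

Require 51.63/(n·2.67²) ≤ 0.095, i.e. n ≥ 51.63/(0.095·2.67²) = 76.235.
The smallest integer n is 77.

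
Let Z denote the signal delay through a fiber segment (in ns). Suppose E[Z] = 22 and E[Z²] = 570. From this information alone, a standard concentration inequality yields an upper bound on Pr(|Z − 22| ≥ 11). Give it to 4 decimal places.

0.7107

The first two moments determine the variance, so Chebyshev's inequality is the sharpest standard bound available.
Var(Z) = E[Z²] − (E[Z])² = 570 − 484 = 86.
Chebyshev's inequality: Pr(|Z − μ| ≥ t) ≤ Var(Z)/t² = 86/121 = 0.7107.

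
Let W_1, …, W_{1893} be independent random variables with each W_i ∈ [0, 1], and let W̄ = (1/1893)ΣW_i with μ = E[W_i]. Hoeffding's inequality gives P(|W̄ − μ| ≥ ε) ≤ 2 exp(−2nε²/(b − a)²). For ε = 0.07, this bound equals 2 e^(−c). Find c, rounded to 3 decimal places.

c = 2nε²/(b − a)² = 2·1893·0.07² / 1² = 18.5514.

18.551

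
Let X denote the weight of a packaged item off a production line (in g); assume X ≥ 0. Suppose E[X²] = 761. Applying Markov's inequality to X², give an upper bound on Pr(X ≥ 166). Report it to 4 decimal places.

Since X ≥ 0, the event {X ≥ 166} is the same as {X² ≥ 27556}.
Markov's inequality applied to X² gives Pr(X² ≥ 27556) ≤ E[X²]/27556 = 761/27556 = 0.0276.

0.0276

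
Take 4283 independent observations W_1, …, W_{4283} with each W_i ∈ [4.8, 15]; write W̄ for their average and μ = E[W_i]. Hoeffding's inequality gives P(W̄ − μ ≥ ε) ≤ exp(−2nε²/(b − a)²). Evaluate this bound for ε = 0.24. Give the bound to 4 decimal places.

0.0087

Exponent: 2nε²/(b − a)² = 2·4283·0.24² / 10.2² = 4.74242.
Bound = exp(−4.74242) = 0.00872.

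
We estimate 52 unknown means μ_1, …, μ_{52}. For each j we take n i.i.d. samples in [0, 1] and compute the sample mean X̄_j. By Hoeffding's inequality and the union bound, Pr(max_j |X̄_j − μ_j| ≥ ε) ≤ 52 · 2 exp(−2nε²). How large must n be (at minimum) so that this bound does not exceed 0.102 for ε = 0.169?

Need 2·52·exp(−2nε²) ≤ 0.102, i.e. exp(−2nε²) ≤ 0.102/104.
So 2nε² ≥ ln(104/0.102) = 6.927173.
Hence n ≥ 6.927173/(2·0.169²) = 121.270.
The smallest integer n is 122.

122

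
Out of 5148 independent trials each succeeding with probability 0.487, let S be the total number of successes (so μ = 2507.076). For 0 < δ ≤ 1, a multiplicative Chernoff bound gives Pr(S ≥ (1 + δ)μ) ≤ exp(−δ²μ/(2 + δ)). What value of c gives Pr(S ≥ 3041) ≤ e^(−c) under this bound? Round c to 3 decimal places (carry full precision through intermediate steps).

Write 3041 = (1 + δ)μ, so δ = 3041/2507.076 − 1 = 0.2129668…
Then the exponent is δ²μ/(2 + δ) = (3041 − μ)² / (μ·(2 + δ)) = 51.382648.

51.383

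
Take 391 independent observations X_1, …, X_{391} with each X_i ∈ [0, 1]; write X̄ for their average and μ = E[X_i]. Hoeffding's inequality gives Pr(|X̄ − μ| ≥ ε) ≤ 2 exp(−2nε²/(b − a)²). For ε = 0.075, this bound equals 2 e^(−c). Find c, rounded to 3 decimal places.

c = 2nε²/(b − a)² = 2·391·0.075² / 1² = 4.3987.

4.399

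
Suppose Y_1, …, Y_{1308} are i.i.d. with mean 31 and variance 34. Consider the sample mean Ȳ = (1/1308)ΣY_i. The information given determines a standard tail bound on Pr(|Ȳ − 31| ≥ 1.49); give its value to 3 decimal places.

0.012

With mean and variance of each term known, Chebyshev's inequality bounds the deviation of the sum (or sample mean).
Var(Ȳ) = Var(Y_i)/n = 34/1308 = 0.025994.
Chebyshev: Pr(|Ȳ − 31| ≥ 1.49) ≤ Var(Ȳ)/(1.49)² = 34/(1308·1.49²) = 0.0117.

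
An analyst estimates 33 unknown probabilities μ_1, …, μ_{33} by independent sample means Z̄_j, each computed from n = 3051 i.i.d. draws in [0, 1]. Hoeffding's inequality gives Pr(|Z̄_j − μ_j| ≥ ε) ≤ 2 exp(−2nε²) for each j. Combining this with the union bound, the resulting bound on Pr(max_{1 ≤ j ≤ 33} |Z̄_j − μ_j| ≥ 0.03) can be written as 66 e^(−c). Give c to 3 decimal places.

Union bound over the 33 events: Pr(max_{1 ≤ j ≤ 33} |Z̄_j − μ_j| ≥ 0.03) ≤ 33·2·exp(−2nε²) = 66 exp(−2·3051·0.03²).
So c = 2·3051·0.03² = 5.4918.

5.492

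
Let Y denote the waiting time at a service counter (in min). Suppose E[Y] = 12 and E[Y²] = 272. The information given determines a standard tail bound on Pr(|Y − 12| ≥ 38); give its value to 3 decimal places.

The first two moments determine the variance, so Chebyshev's inequality is the sharpest standard bound available.
Var(Y) = E[Y²] − (E[Y])² = 272 − 144 = 128.
Chebyshev's inequality: Pr(|Y − μ| ≥ t) ≤ Var(Y)/t² = 128/1444 = 0.0886.

0.089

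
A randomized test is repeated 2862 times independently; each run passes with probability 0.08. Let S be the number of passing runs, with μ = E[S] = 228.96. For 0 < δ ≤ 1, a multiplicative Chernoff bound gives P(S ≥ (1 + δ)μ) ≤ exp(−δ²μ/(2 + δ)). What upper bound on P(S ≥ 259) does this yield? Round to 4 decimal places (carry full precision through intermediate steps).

0.1573

Write 259 = (1 + δ)μ, so δ = 259/228.96 − 1 = 0.131202…
Then the exponent is δ²μ/(2 + δ) = (259 − μ)² / (μ·(2 + δ)) = 1.849335.
Bound = exp(−1.849335) = 0.15734.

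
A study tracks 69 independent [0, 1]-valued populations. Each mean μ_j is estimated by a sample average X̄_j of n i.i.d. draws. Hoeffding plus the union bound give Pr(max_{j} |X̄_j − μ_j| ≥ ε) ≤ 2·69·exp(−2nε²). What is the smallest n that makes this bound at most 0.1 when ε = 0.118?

Need 2·69·exp(−2nε²) ≤ 0.1, i.e. exp(−2nε²) ≤ 0.1/138.
So 2nε² ≥ ln(138/0.1) = 7.229839.
Hence n ≥ 7.229839/(2·0.118²) = 259.618.
The smallest integer n is 260.

260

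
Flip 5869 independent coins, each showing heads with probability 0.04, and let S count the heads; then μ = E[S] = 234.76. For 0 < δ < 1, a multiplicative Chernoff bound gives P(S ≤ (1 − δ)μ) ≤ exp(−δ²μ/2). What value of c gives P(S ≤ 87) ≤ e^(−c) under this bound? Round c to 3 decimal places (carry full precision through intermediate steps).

Write 87 = (1 − δ)μ, so δ = 1 − 87/234.76 = 0.6294088…
Then the exponent is δ²μ/2 = (μ − 87)²/(2μ) = 46.500719.

46.501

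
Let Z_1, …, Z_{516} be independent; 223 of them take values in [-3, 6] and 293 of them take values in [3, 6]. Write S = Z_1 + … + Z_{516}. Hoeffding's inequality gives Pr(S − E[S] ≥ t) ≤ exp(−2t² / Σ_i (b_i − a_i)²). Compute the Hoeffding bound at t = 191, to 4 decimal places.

Σ(b_i − a_i)² = 223·9² + 293·3² = 20700.
Exponent = 2·191² / 20700 = 3.52473.
Bound = exp(−3.52473) = 0.02946.

0.0295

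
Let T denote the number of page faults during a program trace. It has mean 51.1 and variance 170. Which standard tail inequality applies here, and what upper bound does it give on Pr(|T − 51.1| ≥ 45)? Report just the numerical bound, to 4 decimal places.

Mean and variance are known, so Chebyshev's inequality applies.
Chebyshev: Pr(|T − μ| ≥ t) ≤ Var(T)/t².
Bound = 170 / 2025 = 0.0840.

0.0840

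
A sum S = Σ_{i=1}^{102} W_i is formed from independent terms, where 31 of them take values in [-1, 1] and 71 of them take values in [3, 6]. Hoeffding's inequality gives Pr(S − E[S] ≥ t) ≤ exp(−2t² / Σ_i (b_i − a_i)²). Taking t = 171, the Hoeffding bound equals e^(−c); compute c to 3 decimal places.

76.647

Σ(b_i − a_i)² = 31·2² + 71·3² = 763.
c = 2t² / 763 = 2·171² / 763 = 76.6474.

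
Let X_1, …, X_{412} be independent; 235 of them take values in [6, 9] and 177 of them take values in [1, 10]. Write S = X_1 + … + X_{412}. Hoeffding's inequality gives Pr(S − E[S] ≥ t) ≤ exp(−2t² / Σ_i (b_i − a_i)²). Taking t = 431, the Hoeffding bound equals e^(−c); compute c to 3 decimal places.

22.582

Σ(b_i − a_i)² = 235·3² + 177·9² = 16452.
c = 2t² / 16452 = 2·431² / 16452 = 22.5822.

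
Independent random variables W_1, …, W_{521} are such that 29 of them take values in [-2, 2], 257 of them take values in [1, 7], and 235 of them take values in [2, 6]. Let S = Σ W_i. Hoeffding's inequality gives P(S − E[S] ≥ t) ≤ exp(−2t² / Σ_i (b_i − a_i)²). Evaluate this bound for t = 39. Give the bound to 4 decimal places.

0.7979

Σ(b_i − a_i)² = 29·4² + 257·6² + 235·4² = 13476.
Exponent = 2·39² / 13476 = 0.22573.
Bound = exp(−0.22573) = 0.79793.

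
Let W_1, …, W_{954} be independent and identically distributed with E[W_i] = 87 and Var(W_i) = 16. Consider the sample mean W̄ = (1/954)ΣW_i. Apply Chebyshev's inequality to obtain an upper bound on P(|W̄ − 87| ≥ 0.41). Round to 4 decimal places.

0.0998

Var(W̄) = Var(W_i)/n = 16/954 = 0.016771.
Chebyshev: P(|W̄ − 87| ≥ 0.41) ≤ Var(W̄)/(0.41)² = 16/(954·0.41²) = 0.0998.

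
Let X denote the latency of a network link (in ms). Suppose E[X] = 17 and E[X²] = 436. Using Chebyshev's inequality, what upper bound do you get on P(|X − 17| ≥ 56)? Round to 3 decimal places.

0.047

Var(X) = E[X²] − (E[X])² = 436 − 289 = 147.
Chebyshev's inequality: P(|X − μ| ≥ t) ≤ Var(X)/t² = 147/3136 = 0.0469.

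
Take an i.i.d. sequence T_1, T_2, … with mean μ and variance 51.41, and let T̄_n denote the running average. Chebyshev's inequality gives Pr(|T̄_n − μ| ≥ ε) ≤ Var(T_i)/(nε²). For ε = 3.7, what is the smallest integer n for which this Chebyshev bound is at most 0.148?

Require 51.41/(n·3.7²) ≤ 0.148, i.e. n ≥ 51.41/(0.148·3.7²) = 25.374.
The smallest integer n is 26.

26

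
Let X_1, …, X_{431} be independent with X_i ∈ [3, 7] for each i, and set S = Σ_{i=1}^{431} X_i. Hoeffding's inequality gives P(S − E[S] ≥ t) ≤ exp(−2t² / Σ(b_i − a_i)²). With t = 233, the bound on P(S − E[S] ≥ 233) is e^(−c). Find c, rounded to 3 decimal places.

Σ(b_i − a_i)² = 431·(4)² = 6896.
c = 2t²/6896 = 2·233²/6896 = 15.7451.

15.745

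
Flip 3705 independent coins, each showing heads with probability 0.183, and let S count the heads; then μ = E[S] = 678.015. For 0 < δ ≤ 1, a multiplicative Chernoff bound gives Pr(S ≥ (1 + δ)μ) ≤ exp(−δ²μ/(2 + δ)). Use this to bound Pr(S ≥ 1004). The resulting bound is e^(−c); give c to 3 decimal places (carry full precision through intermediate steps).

Write 1004 = (1 + δ)μ, so δ = 1004/678.015 − 1 = 0.4807932…
Then the exponent is δ²μ/(2 + δ) = (1004 − μ)² / (μ·(2 + δ)) = 63.177927.

63.178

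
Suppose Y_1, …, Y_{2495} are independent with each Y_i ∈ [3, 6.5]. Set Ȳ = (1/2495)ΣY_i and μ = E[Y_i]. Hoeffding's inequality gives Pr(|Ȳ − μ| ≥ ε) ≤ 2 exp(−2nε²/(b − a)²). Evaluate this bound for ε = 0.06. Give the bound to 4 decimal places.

0.4615

Exponent: 2nε²/(b − a)² = 2·2495·0.06² / 3.5² = 1.46645.
Bound = 2·exp(−1.46645) = 0.46149.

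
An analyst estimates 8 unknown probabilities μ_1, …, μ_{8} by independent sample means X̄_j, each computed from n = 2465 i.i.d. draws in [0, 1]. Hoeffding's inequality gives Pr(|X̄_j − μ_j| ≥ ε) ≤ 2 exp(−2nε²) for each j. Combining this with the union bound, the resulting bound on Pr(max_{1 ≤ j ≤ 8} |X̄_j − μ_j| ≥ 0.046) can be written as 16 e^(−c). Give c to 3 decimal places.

Union bound over the 8 events: Pr(max_{1 ≤ j ≤ 8} |X̄_j − μ_j| ≥ 0.046) ≤ 8·2·exp(−2nε²) = 16 exp(−2·2465·0.046²).
So c = 2·2465·0.046² = 10.4319.

10.432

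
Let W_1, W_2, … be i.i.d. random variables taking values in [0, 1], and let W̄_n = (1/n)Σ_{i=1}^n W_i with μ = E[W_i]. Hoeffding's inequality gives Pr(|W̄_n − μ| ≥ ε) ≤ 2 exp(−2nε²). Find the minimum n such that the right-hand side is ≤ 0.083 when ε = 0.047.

Require 2·exp(−2nε²) ≤ 0.083, i.e. 2nε² ≥ ln(2/0.083) = 3.182062.
So n ≥ 3.182062 / (2·0.047²) = 720.249.
The smallest integer n is 721.

721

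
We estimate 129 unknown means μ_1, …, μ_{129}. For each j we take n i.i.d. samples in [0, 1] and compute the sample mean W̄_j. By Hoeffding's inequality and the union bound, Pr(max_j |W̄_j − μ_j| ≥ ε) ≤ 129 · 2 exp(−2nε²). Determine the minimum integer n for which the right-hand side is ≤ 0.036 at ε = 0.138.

Need 2·129·exp(−2nε²) ≤ 0.036, i.e. exp(−2nε²) ≤ 0.036/258.
So 2nε² ≥ ln(258/0.036) = 8.877196.
Hence n ≥ 8.877196/(2·0.138²) = 233.071.
The smallest integer n is 234.

234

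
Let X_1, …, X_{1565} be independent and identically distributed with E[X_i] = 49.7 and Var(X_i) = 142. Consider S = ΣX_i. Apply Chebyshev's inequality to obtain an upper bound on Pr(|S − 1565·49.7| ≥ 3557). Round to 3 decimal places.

Var(S) = n·Var(X_i) = 1565·142 = 222230.
Chebyshev: Pr(|S − 1565·49.7| ≥ 3557) ≤ Var(S)/3557² = 222230/12652249 = 0.0176.

0.018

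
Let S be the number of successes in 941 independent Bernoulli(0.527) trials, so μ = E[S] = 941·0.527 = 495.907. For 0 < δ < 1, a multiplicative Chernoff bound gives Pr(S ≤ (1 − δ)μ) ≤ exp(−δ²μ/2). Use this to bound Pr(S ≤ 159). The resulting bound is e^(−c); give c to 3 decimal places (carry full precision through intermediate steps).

Write 159 = (1 − δ)μ, so δ = 1 − 159/495.907 = 0.6793754…
Then the exponent is δ²μ/2 = (μ − 159)²/(2μ) = 114.443158.

114.443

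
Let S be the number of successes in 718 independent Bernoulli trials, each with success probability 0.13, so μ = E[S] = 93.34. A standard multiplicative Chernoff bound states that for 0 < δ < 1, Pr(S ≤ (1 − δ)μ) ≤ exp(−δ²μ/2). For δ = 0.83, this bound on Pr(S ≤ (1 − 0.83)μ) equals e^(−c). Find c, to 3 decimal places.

32.151

c = δ²μ/2 = 0.83²·93.34/2 = 32.1510.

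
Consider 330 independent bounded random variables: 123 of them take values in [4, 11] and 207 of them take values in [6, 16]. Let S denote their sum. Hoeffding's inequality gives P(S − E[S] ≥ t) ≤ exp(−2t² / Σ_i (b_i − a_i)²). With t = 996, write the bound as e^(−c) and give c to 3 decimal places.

Σ(b_i − a_i)² = 123·7² + 207·10² = 26727.
c = 2t² / 26727 = 2·996² / 26727 = 74.2332.

74.233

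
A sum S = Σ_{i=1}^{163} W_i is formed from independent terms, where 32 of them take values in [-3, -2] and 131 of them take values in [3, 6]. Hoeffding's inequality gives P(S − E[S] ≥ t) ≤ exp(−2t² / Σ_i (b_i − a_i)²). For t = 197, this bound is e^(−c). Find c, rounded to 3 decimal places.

64.094

Σ(b_i − a_i)² = 32·1² + 131·3² = 1211.
c = 2t² / 1211 = 2·197² / 1211 = 64.0941.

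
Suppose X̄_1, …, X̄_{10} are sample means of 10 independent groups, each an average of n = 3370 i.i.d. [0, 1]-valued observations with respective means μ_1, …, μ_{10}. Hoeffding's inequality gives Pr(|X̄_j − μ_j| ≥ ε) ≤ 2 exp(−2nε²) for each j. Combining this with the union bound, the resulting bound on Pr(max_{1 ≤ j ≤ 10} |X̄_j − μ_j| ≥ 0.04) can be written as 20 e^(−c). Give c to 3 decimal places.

10.784

Union bound over the 10 events: Pr(max_{1 ≤ j ≤ 10} |X̄_j − μ_j| ≥ 0.04) ≤ 10·2·exp(−2nε²) = 20 exp(−2·3370·0.04²).
So c = 2·3370·0.04² = 10.7840.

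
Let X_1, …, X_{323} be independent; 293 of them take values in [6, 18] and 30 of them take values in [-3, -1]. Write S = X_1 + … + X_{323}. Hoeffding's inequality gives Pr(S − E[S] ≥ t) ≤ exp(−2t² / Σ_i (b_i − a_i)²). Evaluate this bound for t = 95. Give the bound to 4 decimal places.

0.6527

Σ(b_i − a_i)² = 293·12² + 30·2² = 42312.
Exponent = 2·95² / 42312 = 0.42659.
Bound = exp(−0.42659) = 0.65273.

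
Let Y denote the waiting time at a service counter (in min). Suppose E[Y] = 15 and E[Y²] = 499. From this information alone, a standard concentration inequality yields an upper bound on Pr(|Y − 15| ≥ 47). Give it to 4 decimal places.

The first two moments determine the variance, so Chebyshev's inequality is the sharpest standard bound available.
Var(Y) = E[Y²] − (E[Y])² = 499 − 225 = 274.
Chebyshev's inequality: Pr(|Y − μ| ≥ t) ≤ Var(Y)/t² = 274/2209 = 0.1240.

0.1240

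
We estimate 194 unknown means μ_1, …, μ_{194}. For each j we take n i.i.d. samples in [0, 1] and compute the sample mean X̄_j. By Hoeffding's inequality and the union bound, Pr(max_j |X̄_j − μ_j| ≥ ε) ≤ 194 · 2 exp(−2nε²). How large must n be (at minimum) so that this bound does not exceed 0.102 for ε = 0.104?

Need 2·194·exp(−2nε²) ≤ 0.102, i.e. exp(−2nε²) ≤ 0.102/388.
So 2nε² ≥ ln(388/0.102) = 8.243788.
Hence n ≥ 8.243788/(2·0.104²) = 381.092.
The smallest integer n is 382.

382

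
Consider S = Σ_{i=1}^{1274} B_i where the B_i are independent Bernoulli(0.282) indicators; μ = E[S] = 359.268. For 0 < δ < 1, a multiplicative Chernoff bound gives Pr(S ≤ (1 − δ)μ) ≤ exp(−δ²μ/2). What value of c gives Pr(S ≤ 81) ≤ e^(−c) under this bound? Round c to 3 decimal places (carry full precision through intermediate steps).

107.765

Write 81 = (1 − δ)μ, so δ = 1 − 81/359.268 = 0.7745416…
Then the exponent is δ²μ/2 = (μ − 81)²/(2μ) = 107.765067.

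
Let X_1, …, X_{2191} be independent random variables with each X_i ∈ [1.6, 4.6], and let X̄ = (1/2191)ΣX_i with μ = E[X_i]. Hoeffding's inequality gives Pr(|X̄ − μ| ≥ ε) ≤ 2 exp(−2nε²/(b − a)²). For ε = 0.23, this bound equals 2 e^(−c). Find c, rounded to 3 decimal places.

25.756

c = 2nε²/(b − a)² = 2·2191·0.23² / 3² = 25.7564.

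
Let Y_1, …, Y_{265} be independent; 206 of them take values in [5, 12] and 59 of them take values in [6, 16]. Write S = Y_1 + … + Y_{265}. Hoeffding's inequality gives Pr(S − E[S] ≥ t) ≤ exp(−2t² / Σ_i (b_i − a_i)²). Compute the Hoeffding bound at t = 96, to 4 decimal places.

0.3159

Σ(b_i − a_i)² = 206·7² + 59·10² = 15994.
Exponent = 2·96² / 15994 = 1.15243.
Bound = exp(−1.15243) = 0.31587.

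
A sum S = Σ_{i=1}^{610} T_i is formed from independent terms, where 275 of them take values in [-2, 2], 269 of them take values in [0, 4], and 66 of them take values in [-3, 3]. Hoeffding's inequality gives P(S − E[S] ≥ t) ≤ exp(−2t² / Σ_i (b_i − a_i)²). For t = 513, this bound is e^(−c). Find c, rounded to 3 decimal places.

47.503

Σ(b_i − a_i)² = 275·4² + 269·4² + 66·6² = 11080.
c = 2t² / 11080 = 2·513² / 11080 = 47.5034.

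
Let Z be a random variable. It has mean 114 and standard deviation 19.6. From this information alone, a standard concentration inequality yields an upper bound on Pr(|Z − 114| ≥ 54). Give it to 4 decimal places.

0.1317

Mean and variance are known, so Chebyshev's inequality applies.
Chebyshev: Pr(|Z − μ| ≥ t) ≤ Var(Z)/t².
Var(Z) = σ² = 19.6² = 384.16.
Bound = 384.16 / 2916 = 0.1317.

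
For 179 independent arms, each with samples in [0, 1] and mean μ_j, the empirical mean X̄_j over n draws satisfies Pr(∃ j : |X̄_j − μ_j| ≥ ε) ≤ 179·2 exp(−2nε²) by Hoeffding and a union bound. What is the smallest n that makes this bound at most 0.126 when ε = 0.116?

296

Need 2·179·exp(−2nε²) ≤ 0.126, i.e. exp(−2nε²) ≤ 0.126/358.
So 2nε² ≥ ln(358/0.126) = 7.952006.
Hence n ≥ 7.952006/(2·0.116²) = 295.482.
The smallest integer n is 296.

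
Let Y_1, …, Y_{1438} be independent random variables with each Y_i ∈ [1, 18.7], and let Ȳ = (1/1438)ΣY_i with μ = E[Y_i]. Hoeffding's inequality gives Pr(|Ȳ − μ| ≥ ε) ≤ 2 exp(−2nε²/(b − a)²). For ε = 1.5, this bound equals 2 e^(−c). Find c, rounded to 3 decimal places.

20.655

c = 2nε²/(b − a)² = 2·1438·1.5² / 17.7² = 20.6550.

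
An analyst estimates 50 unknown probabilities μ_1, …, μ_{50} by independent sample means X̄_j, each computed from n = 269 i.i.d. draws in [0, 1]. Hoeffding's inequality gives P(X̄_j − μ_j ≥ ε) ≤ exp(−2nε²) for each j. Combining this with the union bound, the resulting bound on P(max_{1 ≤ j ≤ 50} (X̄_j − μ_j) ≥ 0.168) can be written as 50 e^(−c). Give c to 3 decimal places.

15.185

Union bound over the 50 events: P(max_{1 ≤ j ≤ 50} (X̄_j − μ_j) ≥ 0.168) ≤ 50·exp(−2nε²) = 50 exp(−2·269·0.168²).
So c = 2·269·0.168² = 15.1845.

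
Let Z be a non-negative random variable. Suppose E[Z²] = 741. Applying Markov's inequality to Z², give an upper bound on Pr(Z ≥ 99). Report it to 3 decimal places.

0.076

Since Z ≥ 0, the event {Z ≥ 99} is the same as {Z² ≥ 9801}.
Markov's inequality applied to Z² gives Pr(Z² ≥ 9801) ≤ E[Z²]/9801 = 741/9801 = 0.0756.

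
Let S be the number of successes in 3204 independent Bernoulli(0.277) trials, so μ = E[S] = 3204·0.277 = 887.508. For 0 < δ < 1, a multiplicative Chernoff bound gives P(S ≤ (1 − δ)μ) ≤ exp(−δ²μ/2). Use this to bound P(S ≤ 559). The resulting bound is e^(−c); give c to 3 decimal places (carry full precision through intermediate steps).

60.798

Write 559 = (1 − δ)μ, so δ = 1 − 559/887.508 = 0.3701465…
Then the exponent is δ²μ/2 = (μ − 559)²/(2μ) = 60.798047.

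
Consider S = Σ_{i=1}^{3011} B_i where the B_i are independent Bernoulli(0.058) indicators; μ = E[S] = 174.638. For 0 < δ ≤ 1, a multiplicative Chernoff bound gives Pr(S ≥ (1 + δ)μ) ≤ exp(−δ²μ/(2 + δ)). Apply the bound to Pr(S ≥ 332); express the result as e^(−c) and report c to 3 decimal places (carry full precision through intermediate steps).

48.877

Write 332 = (1 + δ)μ, so δ = 332/174.638 − 1 = 0.9010754…
Then the exponent is δ²μ/(2 + δ) = (332 − μ)² / (μ·(2 + δ)) = 48.876711.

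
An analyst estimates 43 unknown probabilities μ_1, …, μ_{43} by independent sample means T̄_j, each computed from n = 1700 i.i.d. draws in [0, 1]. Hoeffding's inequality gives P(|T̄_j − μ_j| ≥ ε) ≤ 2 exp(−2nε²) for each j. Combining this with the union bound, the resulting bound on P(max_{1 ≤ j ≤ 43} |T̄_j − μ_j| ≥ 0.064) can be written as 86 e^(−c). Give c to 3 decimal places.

13.926

Union bound over the 43 events: P(max_{1 ≤ j ≤ 43} |T̄_j − μ_j| ≥ 0.064) ≤ 43·2·exp(−2nε²) = 86 exp(−2·1700·0.064²).
So c = 2·1700·0.064² = 13.9264.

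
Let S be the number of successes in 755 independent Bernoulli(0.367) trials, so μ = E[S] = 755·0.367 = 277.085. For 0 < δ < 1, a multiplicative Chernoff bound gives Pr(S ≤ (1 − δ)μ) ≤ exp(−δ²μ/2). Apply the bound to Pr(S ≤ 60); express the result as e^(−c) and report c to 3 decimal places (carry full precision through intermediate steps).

Write 60 = (1 − δ)μ, so δ = 1 − 60/277.085 = 0.7834599…
Then the exponent is δ²μ/2 = (μ − 60)²/(2μ) = 85.038702.

85.039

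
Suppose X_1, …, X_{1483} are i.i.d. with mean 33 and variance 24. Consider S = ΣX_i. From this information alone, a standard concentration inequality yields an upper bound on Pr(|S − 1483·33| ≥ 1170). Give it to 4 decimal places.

With mean and variance of each term known, Chebyshev's inequality bounds the deviation of the sum (or sample mean).
Var(S) = n·Var(X_i) = 1483·24 = 35592.
Chebyshev: Pr(|S − 1483·33| ≥ 1170) ≤ Var(S)/1170² = 35592/1368900 = 0.0260.

0.0260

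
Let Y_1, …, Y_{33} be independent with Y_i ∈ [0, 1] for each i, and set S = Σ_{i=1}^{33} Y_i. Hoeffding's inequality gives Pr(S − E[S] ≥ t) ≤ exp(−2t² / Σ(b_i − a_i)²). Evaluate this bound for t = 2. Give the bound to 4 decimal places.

0.7847

Σ(b_i − a_i)² = 33·(1)² = 33.
Exponent = 2·2²/33 = 0.2424.
Bound = exp(−0.2424) = 0.78472.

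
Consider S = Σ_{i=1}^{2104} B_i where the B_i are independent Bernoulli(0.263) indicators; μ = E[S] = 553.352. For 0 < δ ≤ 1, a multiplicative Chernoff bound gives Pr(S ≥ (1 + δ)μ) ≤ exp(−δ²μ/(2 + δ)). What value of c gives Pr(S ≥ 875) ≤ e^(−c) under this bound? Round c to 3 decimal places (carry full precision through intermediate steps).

72.431

Write 875 = (1 + δ)μ, so δ = 875/553.352 − 1 = 0.581272…
Then the exponent is δ²μ/(2 + δ) = (875 − μ)² / (μ·(2 + δ)) = 72.431331.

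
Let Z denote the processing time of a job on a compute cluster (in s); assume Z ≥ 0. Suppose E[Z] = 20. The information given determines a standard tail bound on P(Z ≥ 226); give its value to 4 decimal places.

Only the mean of a non-negative variable is known, so Markov's inequality is the applicable tail bound.
Markov's inequality: for a non-negative random variable, P(Z ≥ a) ≤ E[Z]/a.
Here E[Z] = 20 and a = 226, so the bound is 20/226 = 0.0885.

0.0885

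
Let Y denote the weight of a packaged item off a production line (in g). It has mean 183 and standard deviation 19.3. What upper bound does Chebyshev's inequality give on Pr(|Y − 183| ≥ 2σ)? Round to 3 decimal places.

Chebyshev: Pr(|Y − μ| ≥ t) ≤ Var(Y)/t².
Var(Y) = σ² = 19.3² = 372.49.
t = 2·19.3 = 38.6.
Bound = 372.49 / 1489.96 = 0.2500.

0.250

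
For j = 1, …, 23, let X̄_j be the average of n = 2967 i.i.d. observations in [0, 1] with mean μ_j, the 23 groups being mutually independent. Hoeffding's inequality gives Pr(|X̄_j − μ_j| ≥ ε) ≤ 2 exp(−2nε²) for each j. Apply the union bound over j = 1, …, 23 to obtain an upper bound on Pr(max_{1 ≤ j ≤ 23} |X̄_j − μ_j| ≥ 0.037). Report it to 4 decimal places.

0.0136

Per-experiment Hoeffding bound: 2·exp(−2·2967·0.037²) = 2·exp(−8.12365) = 0.00059289.
Union bound over 23 events: 23·0.00059289 = 0.01364.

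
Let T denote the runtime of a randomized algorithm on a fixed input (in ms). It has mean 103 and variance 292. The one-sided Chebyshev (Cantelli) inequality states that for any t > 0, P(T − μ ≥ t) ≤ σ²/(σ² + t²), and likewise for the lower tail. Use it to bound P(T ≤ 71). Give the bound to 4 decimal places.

0.2219

Here σ² = 292 and t = 32, so σ² + t² = 1316.
Cantelli's bound: 292/1316 = 0.2219.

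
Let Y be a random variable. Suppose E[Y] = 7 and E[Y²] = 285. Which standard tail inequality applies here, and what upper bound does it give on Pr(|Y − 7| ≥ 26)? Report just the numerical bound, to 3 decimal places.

0.349

The first two moments determine the variance, so Chebyshev's inequality is the sharpest standard bound available.
Var(Y) = E[Y²] − (E[Y])² = 285 − 49 = 236.
Chebyshev's inequality: Pr(|Y − μ| ≥ t) ≤ Var(Y)/t² = 236/676 = 0.3491.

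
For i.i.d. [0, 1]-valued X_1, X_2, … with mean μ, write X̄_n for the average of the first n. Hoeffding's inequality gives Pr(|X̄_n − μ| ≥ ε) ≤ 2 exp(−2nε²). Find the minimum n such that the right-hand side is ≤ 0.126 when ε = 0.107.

121

Require 2·exp(−2nε²) ≤ 0.126, i.e. 2nε² ≥ ln(2/0.126) = 2.764621.
So n ≥ 2.764621 / (2·0.107²) = 120.736.
The smallest integer n is 121.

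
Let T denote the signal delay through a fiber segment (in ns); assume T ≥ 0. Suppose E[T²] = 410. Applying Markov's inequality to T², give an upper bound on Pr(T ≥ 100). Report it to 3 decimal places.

Since T ≥ 0, the event {T ≥ 100} is the same as {T² ≥ 10000}.
Markov's inequality applied to T² gives Pr(T² ≥ 10000) ≤ E[T²]/10000 = 410/10000 = 0.0410.

0.041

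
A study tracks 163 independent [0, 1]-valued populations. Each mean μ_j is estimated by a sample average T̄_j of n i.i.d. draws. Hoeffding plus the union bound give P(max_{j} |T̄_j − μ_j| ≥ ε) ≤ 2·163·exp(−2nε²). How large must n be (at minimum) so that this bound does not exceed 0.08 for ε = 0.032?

Need 2·163·exp(−2nε²) ≤ 0.08, i.e. exp(−2nε²) ≤ 0.08/326.
So 2nε² ≥ ln(326/0.08) = 8.312626.
Hence n ≥ 8.312626/(2·0.032²) = 4058.899.
The smallest integer n is 4059.

4059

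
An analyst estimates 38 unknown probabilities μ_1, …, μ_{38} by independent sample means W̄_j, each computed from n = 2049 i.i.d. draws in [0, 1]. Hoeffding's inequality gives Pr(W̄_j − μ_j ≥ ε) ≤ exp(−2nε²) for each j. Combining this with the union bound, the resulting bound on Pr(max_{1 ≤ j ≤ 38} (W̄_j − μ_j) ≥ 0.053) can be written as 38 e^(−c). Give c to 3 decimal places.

Union bound over the 38 events: Pr(max_{1 ≤ j ≤ 38} (W̄_j − μ_j) ≥ 0.053) ≤ 38·exp(−2nε²) = 38 exp(−2·2049·0.053²).
So c = 2·2049·0.053² = 11.5113.

11.511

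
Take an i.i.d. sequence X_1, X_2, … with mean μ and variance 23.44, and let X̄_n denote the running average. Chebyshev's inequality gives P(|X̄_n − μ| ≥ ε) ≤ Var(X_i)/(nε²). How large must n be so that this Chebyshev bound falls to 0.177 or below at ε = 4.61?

7

Require 23.44/(n·4.61²) ≤ 0.177, i.e. n ≥ 23.44/(0.177·4.61²) = 6.231.
The smallest integer n is 7.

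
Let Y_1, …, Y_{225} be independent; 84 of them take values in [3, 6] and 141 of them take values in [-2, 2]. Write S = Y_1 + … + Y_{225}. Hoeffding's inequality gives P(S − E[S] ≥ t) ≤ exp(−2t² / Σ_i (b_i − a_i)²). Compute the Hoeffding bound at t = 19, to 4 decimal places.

Σ(b_i − a_i)² = 84·3² + 141·4² = 3012.
Exponent = 2·19² / 3012 = 0.23971.
Bound = exp(−0.23971) = 0.78686.

0.7869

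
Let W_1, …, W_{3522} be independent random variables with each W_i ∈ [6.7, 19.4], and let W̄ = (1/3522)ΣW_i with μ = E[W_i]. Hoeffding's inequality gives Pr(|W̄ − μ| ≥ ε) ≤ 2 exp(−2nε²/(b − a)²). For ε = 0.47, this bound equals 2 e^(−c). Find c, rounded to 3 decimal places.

9.647

c = 2nε²/(b − a)² = 2·3522·0.47² / 12.7² = 9.6473.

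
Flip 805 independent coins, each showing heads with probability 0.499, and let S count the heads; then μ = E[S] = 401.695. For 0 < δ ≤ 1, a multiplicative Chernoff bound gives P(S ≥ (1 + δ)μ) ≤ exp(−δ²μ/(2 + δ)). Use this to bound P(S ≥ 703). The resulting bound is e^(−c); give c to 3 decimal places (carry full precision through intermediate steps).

Write 703 = (1 + δ)μ, so δ = 703/401.695 − 1 = 0.750084…
Then the exponent is δ²μ/(2 + δ) = (703 − μ)² / (μ·(2 + δ)) = 82.180786.

82.181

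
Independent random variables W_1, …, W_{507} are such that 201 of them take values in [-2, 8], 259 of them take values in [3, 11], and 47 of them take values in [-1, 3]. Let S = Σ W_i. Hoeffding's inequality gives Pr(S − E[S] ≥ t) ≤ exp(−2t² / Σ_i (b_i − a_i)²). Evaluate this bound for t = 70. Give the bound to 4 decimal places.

0.7696

Σ(b_i − a_i)² = 201·10² + 259·8² + 47·4² = 37428.
Exponent = 2·70² / 37428 = 0.26184.
Bound = exp(−0.26184) = 0.76964.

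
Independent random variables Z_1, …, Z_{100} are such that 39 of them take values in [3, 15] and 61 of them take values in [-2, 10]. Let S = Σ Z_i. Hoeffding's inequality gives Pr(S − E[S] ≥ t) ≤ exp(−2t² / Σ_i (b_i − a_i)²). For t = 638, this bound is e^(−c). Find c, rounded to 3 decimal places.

Σ(b_i − a_i)² = 39·12² + 61·12² = 14400.
c = 2t² / 14400 = 2·638² / 14400 = 56.5339.

56.534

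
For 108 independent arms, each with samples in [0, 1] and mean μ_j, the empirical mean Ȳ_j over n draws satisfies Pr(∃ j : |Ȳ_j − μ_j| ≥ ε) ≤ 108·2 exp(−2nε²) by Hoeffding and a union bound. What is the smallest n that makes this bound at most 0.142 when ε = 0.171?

126

Need 2·108·exp(−2nε²) ≤ 0.142, i.e. exp(−2nε²) ≤ 0.142/216.
So 2nε² ≥ ln(216/0.142) = 7.327207.
Hence n ≥ 7.327207/(2·0.171²) = 125.290.
The smallest integer n is 126.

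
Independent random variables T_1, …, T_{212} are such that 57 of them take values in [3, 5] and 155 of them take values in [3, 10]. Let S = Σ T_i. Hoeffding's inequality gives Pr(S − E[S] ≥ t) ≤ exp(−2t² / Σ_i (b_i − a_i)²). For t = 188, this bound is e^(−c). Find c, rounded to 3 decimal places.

Σ(b_i − a_i)² = 57·2² + 155·7² = 7823.
c = 2t² / 7823 = 2·188² / 7823 = 9.0359.

9.036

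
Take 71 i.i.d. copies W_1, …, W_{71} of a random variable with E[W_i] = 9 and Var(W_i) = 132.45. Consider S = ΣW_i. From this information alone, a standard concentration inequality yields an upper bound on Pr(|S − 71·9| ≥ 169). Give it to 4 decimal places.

With mean and variance of each term known, Chebyshev's inequality bounds the deviation of the sum (or sample mean).
Var(S) = n·Var(W_i) = 71·132.45 = 9403.95.
Chebyshev: Pr(|S − 71·9| ≥ 169) ≤ Var(S)/169² = 9403.95/28561 = 0.3293.

0.3293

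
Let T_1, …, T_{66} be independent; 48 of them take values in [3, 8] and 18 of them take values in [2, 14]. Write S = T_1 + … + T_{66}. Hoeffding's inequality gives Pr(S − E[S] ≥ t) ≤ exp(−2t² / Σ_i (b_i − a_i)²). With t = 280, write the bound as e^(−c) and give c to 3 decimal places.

41.350

Σ(b_i − a_i)² = 48·5² + 18·12² = 3792.
c = 2t² / 3792 = 2·280² / 3792 = 41.3502.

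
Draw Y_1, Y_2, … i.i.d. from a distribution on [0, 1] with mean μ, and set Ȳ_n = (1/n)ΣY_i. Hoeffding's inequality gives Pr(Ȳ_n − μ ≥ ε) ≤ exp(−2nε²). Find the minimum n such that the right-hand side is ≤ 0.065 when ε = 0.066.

Require exp(−2nε²) ≤ 0.065, i.e. 2nε² ≥ ln(1/0.065) = 2.733368.
So n ≥ 2.733368 / (2·0.066²) = 313.747.
The smallest integer n is 314.

314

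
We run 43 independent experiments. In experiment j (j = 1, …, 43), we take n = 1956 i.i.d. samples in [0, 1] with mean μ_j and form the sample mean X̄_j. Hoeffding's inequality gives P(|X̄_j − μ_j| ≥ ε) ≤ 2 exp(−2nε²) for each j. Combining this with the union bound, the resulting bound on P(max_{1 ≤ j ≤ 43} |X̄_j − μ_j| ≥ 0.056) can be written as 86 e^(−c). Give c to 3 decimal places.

Union bound over the 43 events: P(max_{1 ≤ j ≤ 43} |X̄_j − μ_j| ≥ 0.056) ≤ 43·2·exp(−2nε²) = 86 exp(−2·1956·0.056²).
So c = 2·1956·0.056² = 12.2680.

12.268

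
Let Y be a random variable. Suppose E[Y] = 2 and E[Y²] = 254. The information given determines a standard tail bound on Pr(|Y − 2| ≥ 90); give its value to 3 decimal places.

0.031

The first two moments determine the variance, so Chebyshev's inequality is the sharpest standard bound available.
Var(Y) = E[Y²] − (E[Y])² = 254 − 4 = 250.
Chebyshev's inequality: Pr(|Y − μ| ≥ t) ≤ Var(Y)/t² = 250/8100 = 0.0309.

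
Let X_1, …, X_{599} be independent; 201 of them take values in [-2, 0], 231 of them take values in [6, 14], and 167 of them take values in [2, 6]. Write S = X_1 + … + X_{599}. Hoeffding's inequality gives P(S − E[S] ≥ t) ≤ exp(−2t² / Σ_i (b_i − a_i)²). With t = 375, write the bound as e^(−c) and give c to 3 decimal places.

Σ(b_i − a_i)² = 201·2² + 231·8² + 167·4² = 18260.
c = 2t² / 18260 = 2·375² / 18260 = 15.4025.

15.403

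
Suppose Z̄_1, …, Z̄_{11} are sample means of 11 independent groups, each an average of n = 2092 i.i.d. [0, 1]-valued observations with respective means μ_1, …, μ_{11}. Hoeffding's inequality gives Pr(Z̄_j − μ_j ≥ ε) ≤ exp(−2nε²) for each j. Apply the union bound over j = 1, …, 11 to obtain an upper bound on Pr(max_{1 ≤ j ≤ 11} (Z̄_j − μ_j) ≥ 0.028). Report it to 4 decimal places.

0.4138

Per-experiment Hoeffding bound: exp(−2·2092·0.028²) = exp(−3.28026) = 0.037619.
Union bound over 11 events: 11·0.037619 = 0.41380.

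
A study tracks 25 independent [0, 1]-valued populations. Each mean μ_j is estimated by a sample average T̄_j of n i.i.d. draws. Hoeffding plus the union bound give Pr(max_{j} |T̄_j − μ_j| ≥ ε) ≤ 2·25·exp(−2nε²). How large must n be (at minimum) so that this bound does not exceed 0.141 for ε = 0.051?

1129

Need 2·25·exp(−2nε²) ≤ 0.141, i.e. exp(−2nε²) ≤ 0.141/50.
So 2nε² ≥ ln(50/0.141) = 5.871018.
Hence n ≥ 5.871018/(2·0.051²) = 1128.608.
The smallest integer n is 1129.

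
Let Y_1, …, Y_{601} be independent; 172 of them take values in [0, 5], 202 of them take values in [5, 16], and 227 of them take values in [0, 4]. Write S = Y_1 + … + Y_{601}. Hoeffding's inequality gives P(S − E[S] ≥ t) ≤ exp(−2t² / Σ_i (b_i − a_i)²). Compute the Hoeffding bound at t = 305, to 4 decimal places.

Σ(b_i − a_i)² = 172·5² + 202·11² + 227·4² = 32374.
Exponent = 2·305² / 32374 = 5.74690.
Bound = exp(−5.74690) = 0.00319.

0.0032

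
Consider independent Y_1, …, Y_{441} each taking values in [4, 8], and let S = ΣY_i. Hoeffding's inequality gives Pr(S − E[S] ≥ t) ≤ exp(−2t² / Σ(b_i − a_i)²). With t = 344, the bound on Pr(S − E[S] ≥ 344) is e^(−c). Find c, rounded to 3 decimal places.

33.542

Σ(b_i − a_i)² = 441·(4)² = 7056.
c = 2t²/7056 = 2·344²/7056 = 33.5420.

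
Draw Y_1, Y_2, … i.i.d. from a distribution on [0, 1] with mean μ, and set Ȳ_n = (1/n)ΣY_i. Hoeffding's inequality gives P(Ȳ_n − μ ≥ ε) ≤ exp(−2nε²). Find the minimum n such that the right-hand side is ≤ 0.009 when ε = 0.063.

594

Require exp(−2nε²) ≤ 0.009, i.e. 2nε² ≥ ln(1/0.009) = 4.710531.
So n ≥ 4.710531 / (2·0.063²) = 593.415.
The smallest integer n is 594.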